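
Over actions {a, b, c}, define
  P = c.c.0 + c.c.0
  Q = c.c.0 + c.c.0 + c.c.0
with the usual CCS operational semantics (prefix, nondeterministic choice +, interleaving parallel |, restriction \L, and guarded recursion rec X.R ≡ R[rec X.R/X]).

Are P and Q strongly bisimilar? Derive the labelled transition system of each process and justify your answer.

P ~ Q

Reachable graph of P (3 states):
  p0 = c.c.0 + c.c.0 :: =c=> p1
  p1 = c.0 :: =c=> p2
  p2 = 0 :: deadlocked
Reachable graph of Q (3 states):
  q0 = c.c.0 + c.c.0 + c.c.0 :: =c=> q1
  q1 = c.0 :: =c=> q2
  q2 = 0 :: deadlocked
Coarsest stable partition (strong bisimilarity classes):
  B0 = {p0, q0}
  B1 = {p1, q1}
  B2 = {p2, q2}
p0 ∈ B0, q0 ∈ B0 → same block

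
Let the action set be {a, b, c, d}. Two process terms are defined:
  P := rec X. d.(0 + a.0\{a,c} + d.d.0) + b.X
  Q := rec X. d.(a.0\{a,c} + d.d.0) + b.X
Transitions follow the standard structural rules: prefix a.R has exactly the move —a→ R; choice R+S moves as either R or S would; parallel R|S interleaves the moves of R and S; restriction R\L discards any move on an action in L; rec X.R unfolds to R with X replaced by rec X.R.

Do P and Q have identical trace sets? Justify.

Reachable graph of P (5 states):
  p0 = rec X. d.(0 + a.0\{a,c} + d.d.0) + b.X ⊢ -b-> p0, -d-> p1
  p1 = 0 + a.0\{a,c} + d.d.0 ⊢ -a-> p2, -d-> p3
  p2 = 0\{a,c} ⊢ ∅
  p3 = d.0 ⊢ -d-> p4
  p4 = 0 ⊢ ∅
Reachable graph of Q (5 states):
  q0 = rec X. d.(a.0\{a,c} + d.d.0) + b.X ⊢ -b-> q0, -d-> q1
  q1 = a.0\{a,c} + d.d.0 ⊢ -a-> q2, -d-> q3
  q2 = 0\{a,c} ⊢ ∅
  q3 = d.0 ⊢ -d-> q4
  q4 = 0 ⊢ ∅
Bisimilarity quotient blocks:
  B0 = {p0, q0}
  B1 = {p1, q1}
  B2 = {p3, q3}
  B3 = {p2, p4, q2, q4}
p0 ∈ B0, q0 ∈ B0 → same block
Bisimilar ⇒ trace-equivalent.

YES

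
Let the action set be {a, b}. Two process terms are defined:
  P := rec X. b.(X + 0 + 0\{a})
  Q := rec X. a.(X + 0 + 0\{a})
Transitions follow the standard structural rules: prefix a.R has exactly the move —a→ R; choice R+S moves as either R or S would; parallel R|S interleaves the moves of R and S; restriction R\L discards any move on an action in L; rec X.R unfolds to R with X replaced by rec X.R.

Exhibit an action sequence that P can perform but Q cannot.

P's transition system — 2 states:
  m0 = rec X. b.(X + 0 + 0\{a}) has moves —b→ m1
  m1 = (rec X. b.(X + 0 + 0\{a})) + 0 + 0\{a} has moves —b→ m1
Q's transition system — 2 states:
  n0 = rec X. a.(X + 0 + 0\{a}) has moves —a→ n1
  n1 = (rec X. a.(X + 0 + 0\{a})) + 0 + 0\{a} has moves —a→ n1
Trace ⟨b⟩ through P, begin at {m0}:
  after b @ step 1: {m1}
  — P admits the full trace.
Trace ⟨b⟩ through Q, begin at {n0}:
  after b @ step 1: ∅  — Q cannot continue

b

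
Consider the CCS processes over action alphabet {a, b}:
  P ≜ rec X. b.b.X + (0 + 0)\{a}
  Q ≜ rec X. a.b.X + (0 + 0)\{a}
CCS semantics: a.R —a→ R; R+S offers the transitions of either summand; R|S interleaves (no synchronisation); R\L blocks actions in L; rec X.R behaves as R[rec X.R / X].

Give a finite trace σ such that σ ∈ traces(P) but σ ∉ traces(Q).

b

Reachable graph of P (2 states):
  p0 = rec X. b.b.X + (0 + 0)\{a} has moves —b→ p1
  p1 = b.(rec X. b.b.X + (0 + 0)\{a}) has moves —b→ p0
Reachable graph of Q (2 states):
  q0 = rec X. a.b.X + (0 + 0)\{a} has moves —a→ q1
  q1 = b.(rec X. a.b.X + (0 + 0)\{a}) has moves —b→ q0
Executing b from P (initial set {p0}):
  step 1 (b): {p1}
  ✓ P
Executing b from Q (initial set {q0}):
  step 1 (b): ∅ (Q stuck)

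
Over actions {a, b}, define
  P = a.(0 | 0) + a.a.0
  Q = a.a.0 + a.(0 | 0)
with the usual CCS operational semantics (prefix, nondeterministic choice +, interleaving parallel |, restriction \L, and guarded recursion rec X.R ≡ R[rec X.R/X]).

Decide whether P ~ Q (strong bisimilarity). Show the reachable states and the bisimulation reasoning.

bisimilar

LTS(P): 4 reachable states
  s0 = a.(0 | 0) + a.a.0 ⊢ --a--▸ s1, --a--▸ s2
  s1 = 0 | 0 ⊢ stopped
  s2 = a.0 ⊢ --a--▸ s3
  s3 = 0 ⊢ stopped
LTS(Q): 4 reachable states
  t0 = a.a.0 + a.(0 | 0) ⊢ --a--▸ t1, --a--▸ t2
  t1 = 0 | 0 ⊢ stopped
  t2 = a.0 ⊢ --a--▸ t3
  t3 = 0 ⊢ stopped
Coarsest stable partition (strong bisimilarity classes):
  B0 = {s0, t0}
  B1 = {s1, s3, t1, t3}
  B2 = {s2, t2}
s0 ∈ B0, t0 ∈ B0 → same block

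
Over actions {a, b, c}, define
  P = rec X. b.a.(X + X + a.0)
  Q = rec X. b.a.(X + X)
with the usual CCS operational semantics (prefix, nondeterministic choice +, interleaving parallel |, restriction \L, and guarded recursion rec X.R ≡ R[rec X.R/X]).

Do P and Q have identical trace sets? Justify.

P's transition system — 4 states:
  s0 = rec X. b.a.(X + X + a.0) → ··b··> s1
  s1 = a.((rec X. b.a.(X + X + a.0)) + (rec X. b.a.(X + X + a.0)) + a.0) → ··a··> s2
  s2 = (rec X. b.a.(X + X + a.0)) + (rec X. b.a.(X + X + a.0)) + a.0 → ··a··> s3, ··b··> s1
  s3 = 0 → ·
Q's transition system — 3 states:
  t0 = rec X. b.a.(X + X) → ··b··> t1
  t1 = a.((rec X. b.a.(X + X)) + (rec X. b.a.(X + X))) → ··a··> t2
  t2 = (rec X. b.a.(X + X)) + (rec X. b.a.(X + X)) → ··b··> t1
Executing baa from P (initial set {s0}):
  [1] b ⇒ {s1}
  [2] a ⇒ {s2}
  [3] a ⇒ {s3}
  — P admits the full trace.
Executing baa from Q (initial set {t0}):
  [1] b ⇒ {t1}
  [2] a ⇒ {t2}
  [3] a ⇒ ∅  — Q cannot continue

traces(P) ≠ traces(Q) — witness ⟨baa⟩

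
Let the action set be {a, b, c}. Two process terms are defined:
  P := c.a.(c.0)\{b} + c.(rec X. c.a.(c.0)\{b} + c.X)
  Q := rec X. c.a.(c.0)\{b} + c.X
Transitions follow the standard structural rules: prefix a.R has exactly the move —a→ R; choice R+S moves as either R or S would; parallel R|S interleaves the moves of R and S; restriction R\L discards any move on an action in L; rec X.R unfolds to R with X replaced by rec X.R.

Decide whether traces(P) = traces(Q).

P's transition system — 5 states:
  u0 = c.a.(c.0)\{b} + c.(rec X. c.a.(c.0)\{b} + c.X) :: ··c··> u1, ··c··> u2
  u1 = a.(c.0)\{b} :: ··a··> u3
  u2 = rec X. c.a.(c.0)\{b} + c.X :: ··c··> u1, ··c··> u2
  u3 = (c.0)\{b} :: ··c··> u4
  u4 = 0\{b} :: ·
Q's transition system — 4 states:
  v0 = rec X. c.a.(c.0)\{b} + c.X :: ··c··> v0, ··c··> v1
  v1 = a.(c.0)\{b} :: ··a··> v2
  v2 = (c.0)\{b} :: ··c··> v3
  v3 = 0\{b} :: ·
Bisimilarity quotient blocks:
  B0 = {u0, u2, v0}
  B1 = {u1, v1}
  B2 = {u3, v2}
  B3 = {u4, v3}
u0 ∈ B0, v0 ∈ B0 → same block
Bisimilar ⇒ trace-equivalent.

traces(P) = traces(Q)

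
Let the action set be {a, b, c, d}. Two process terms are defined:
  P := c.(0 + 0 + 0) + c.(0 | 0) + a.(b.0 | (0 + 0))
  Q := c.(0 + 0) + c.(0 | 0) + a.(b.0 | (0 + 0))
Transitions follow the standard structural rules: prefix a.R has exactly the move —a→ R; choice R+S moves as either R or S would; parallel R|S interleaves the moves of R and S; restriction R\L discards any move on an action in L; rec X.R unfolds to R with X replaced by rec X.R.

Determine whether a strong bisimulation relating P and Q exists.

P's transition system — 5 states:
  u0 = c.(0 + 0 + 0) + c.(0 | 0) + a.(b.0 | (0 + 0)) has moves —a→ u1, —c→ u2, —c→ u3
  u1 = b.0 | (0 + 0) has moves —b→ u4
  u2 = 0 + 0 + 0 has moves deadlocked
  u3 = 0 | 0 has moves deadlocked
  u4 = 0 | (0 + 0) has moves deadlocked
Q's transition system — 5 states:
  v0 = c.(0 + 0) + c.(0 | 0) + a.(b.0 | (0 + 0)) has moves —a→ v1, —c→ v2, —c→ v3
  v1 = b.0 | (0 + 0) has moves —b→ v4
  v2 = 0 + 0 has moves deadlocked
  v3 = 0 | 0 has moves deadlocked
  v4 = 0 | (0 + 0) has moves deadlocked
Bisimilarity quotient blocks:
  B0 = {u0, v0}
  B1 = {u2, u3, u4, v2, v3, v4}
  B2 = {u1, v1}
u0 ∈ B0, v0 ∈ B0 → same block

P ~ Q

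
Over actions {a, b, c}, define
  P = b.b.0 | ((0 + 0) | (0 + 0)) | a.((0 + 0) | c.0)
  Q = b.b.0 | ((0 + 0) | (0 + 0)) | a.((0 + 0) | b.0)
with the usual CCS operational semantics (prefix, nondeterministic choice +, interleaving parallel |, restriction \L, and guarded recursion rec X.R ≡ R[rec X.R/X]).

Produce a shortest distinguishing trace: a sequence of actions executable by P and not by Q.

ac

LTS(P): 9 reachable states
  p0 = b.b.0 | ((0 + 0) | (0 + 0)) | a.((0 + 0) | c.0) ⊢ --a--▸ p1, --b--▸ p2
  p1 = b.b.0 | ((0 + 0) | (0 + 0)) | ((0 + 0) | c.0) ⊢ --b--▸ p3, --c--▸ p4
  p2 = b.0 | ((0 + 0) | (0 + 0)) | a.((0 + 0) | c.0) ⊢ --a--▸ p3, --b--▸ p5
  p3 = b.0 | ((0 + 0) | (0 + 0)) | ((0 + 0) | c.0) ⊢ --b--▸ p6, --c--▸ p7
  p4 = b.b.0 | ((0 + 0) | (0 + 0)) | ((0 + 0) | 0) ⊢ --b--▸ p7
  p5 = 0 | ((0 + 0) | (0 + 0)) | a.((0 + 0) | c.0) ⊢ --a--▸ p6
  p6 = 0 | ((0 + 0) | (0 + 0)) | ((0 + 0) | c.0) ⊢ --c--▸ p8
  p7 = b.0 | ((0 + 0) | (0 + 0)) | ((0 + 0) | 0) ⊢ --b--▸ p8
  p8 = 0 | ((0 + 0) | (0 + 0)) | ((0 + 0) | 0) ⊢ deadlocked
LTS(Q): 9 reachable states
  q0 = b.b.0 | ((0 + 0) | (0 + 0)) | a.((0 + 0) | b.0) ⊢ --a--▸ q1, --b--▸ q2
  q1 = b.b.0 | ((0 + 0) | (0 + 0)) | ((0 + 0) | b.0) ⊢ --b--▸ q3, --b--▸ q4
  q2 = b.0 | ((0 + 0) | (0 + 0)) | a.((0 + 0) | b.0) ⊢ --a--▸ q3, --b--▸ q5
  q3 = b.0 | ((0 + 0) | (0 + 0)) | ((0 + 0) | b.0) ⊢ --b--▸ q6, --b--▸ q7
  q4 = b.b.0 | ((0 + 0) | (0 + 0)) | ((0 + 0) | 0) ⊢ --b--▸ q7
  q5 = 0 | ((0 + 0) | (0 + 0)) | a.((0 + 0) | b.0) ⊢ --a--▸ q6
  q6 = 0 | ((0 + 0) | (0 + 0)) | ((0 + 0) | b.0) ⊢ --b--▸ q8
  q7 = b.0 | ((0 + 0) | (0 + 0)) | ((0 + 0) | 0) ⊢ --b--▸ q8
  q8 = 0 | ((0 + 0) | (0 + 0)) | ((0 + 0) | 0) ⊢ deadlocked
Executing ac from P (initial set {p0}):
  [1] a ⇒ {p1}
  [2] c ⇒ {p4}
  ✓ P
Executing ac from Q (initial set {q0}):
  [1] a ⇒ {q1}
  [2] c ⇒ ∅  — Q cannot continue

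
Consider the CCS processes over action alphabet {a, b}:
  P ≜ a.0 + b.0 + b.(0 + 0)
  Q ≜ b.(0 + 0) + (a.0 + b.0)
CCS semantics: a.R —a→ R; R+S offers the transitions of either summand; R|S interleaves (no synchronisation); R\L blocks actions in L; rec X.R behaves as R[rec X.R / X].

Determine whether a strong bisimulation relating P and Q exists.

Reachable graph of P (3 states):
  m0 = a.0 + b.0 + b.(0 + 0) → ··a··> m1, ··b··> m1, ··b··> m2
  m1 = 0 → stopped
  m2 = 0 + 0 → stopped
Reachable graph of Q (3 states):
  n0 = b.(0 + 0) + (a.0 + b.0) → ··a··> n1, ··b··> n1, ··b··> n2
  n1 = 0 → stopped
  n2 = 0 + 0 → stopped
Coarsest stable partition (strong bisimilarity classes):
  B0 = {m0, n0}
  B1 = {m1, m2, n1, n2}
m0 ∈ B0, n0 ∈ B0 → same block

YES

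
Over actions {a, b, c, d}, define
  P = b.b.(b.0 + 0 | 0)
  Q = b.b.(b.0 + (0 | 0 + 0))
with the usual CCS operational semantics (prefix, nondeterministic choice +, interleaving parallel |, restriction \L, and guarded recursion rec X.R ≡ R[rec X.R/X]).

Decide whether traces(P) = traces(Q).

P's transition system — 4 states:
  m0 = b.b.(b.0 + 0 | 0) has moves ··b··> m1
  m1 = b.(b.0 + 0 | 0) has moves ··b··> m2
  m2 = b.0 + 0 | 0 has moves ··b··> m3
  m3 = 0 has moves deadlocked
Q's transition system — 4 states:
  n0 = b.b.(b.0 + (0 | 0 + 0)) has moves ··b··> n1
  n1 = b.(b.0 + (0 | 0 + 0)) has moves ··b··> n2
  n2 = b.0 + (0 | 0 + 0) has moves ··b··> n3
  n3 = 0 has moves deadlocked
Partition-refinement fixed point:
  B0 = {m0, n0}
  B1 = {m1, n1}
  B2 = {m2, n2}
  B3 = {m3, n3}
m0 ∈ B0, n0 ∈ B0 → same block
Bisimilar ⇒ trace-equivalent.

trace-equivalent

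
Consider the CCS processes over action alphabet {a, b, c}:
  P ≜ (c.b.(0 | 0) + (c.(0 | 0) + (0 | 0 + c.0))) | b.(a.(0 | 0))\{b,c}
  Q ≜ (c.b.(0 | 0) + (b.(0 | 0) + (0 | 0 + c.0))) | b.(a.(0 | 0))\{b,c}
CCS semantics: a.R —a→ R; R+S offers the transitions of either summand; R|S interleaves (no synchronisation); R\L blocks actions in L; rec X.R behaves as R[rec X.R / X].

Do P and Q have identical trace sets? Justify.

traces(P) ≠ traces(Q) — witness ⟨bb⟩

LTS(P): 12 reachable states
  s0 = (c.b.(0 | 0) + (c.(0 | 0) + (0 | 0 + c.0))) | b.(a.(0 | 0))\{b,c} → -b-> s1, -c-> s2, -c-> s3, -c-> s4
  s1 = (c.b.(0 | 0) + (c.(0 | 0) + (0 | 0 + c.0))) | (a.(0 | 0))\{b,c} → -a-> s5, -c-> s6, -c-> s7, -c-> s8
  s2 = 0 | 0 | b.(a.(0 | 0))\{b,c} → -b-> s7
  s3 = 0 | b.(a.(0 | 0))\{b,c} → -b-> s6
  s4 = b.(0 | 0) | b.(a.(0 | 0))\{b,c} → -b-> s2, -b-> s8
  s5 = (c.b.(0 | 0) + (c.(0 | 0) + (0 | 0 + c.0))) | (0 | 0)\{b,c} → -c-> s10, -c-> s11, -c-> s9
  s6 = 0 | (a.(0 | 0))\{b,c} → -a-> s9
  s7 = 0 | 0 | (a.(0 | 0))\{b,c} → -a-> s10
  s8 = b.(0 | 0) | (a.(0 | 0))\{b,c} → -a-> s11, -b-> s7
  s9 = 0 | (0 | 0)\{b,c} → (no moves)
  s10 = 0 | 0 | (0 | 0)\{b,c} → (no moves)
  s11 = b.(0 | 0) | (0 | 0)\{b,c} → -b-> s10
LTS(Q): 12 reachable states
  t0 = (c.b.(0 | 0) + (b.(0 | 0) + (0 | 0 + c.0))) | b.(a.(0 | 0))\{b,c} → -b-> t1, -b-> t2, -c-> t3, -c-> t4
  t1 = (c.b.(0 | 0) + (b.(0 | 0) + (0 | 0 + c.0))) | (a.(0 | 0))\{b,c} → -a-> t5, -b-> t6, -c-> t7, -c-> t8
  t2 = 0 | 0 | b.(a.(0 | 0))\{b,c} → -b-> t6
  t3 = 0 | b.(a.(0 | 0))\{b,c} → -b-> t7
  t4 = b.(0 | 0) | b.(a.(0 | 0))\{b,c} → -b-> t2, -b-> t8
  t5 = (c.b.(0 | 0) + (b.(0 | 0) + (0 | 0 + c.0))) | (0 | 0)\{b,c} → -b-> t9, -c-> t10, -c-> t11
  t6 = 0 | 0 | (a.(0 | 0))\{b,c} → -a-> t9
  t7 = 0 | (a.(0 | 0))\{b,c} → -a-> t10
  t8 = b.(0 | 0) | (a.(0 | 0))\{b,c} → -a-> t11, -b-> t6
  t9 = 0 | 0 | (0 | 0)\{b,c} → (no moves)
  t10 = 0 | (0 | 0)\{b,c} → (no moves)
  t11 = b.(0 | 0) | (0 | 0)\{b,c} → -b-> t9
Run σ = ⟨bb⟩ on Q: start {t0}
  after b @ step 1: {t1, t2}
  after b @ step 2: {t6}
  ✓ Q
Run σ = ⟨bb⟩ on P: start {s0}
  after b @ step 1: {s1}
  after b @ step 2: ∅  — P cannot continue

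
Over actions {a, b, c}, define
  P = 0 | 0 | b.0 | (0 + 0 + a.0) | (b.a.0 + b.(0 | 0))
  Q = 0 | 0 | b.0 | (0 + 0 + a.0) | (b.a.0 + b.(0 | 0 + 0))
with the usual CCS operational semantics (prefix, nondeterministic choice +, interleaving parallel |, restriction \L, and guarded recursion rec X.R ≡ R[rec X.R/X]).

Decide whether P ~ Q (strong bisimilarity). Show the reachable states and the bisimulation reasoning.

YES

Reachable graph of P (16 states):
  m0 = 0 | 0 | b.0 | (0 + 0 + a.0) | (b.a.0 + b.(0 | 0)) :: ··a··> m1, ··b··> m2, ··b··> m3, ··b··> m4
  m1 = 0 | 0 | b.0 | 0 | (b.a.0 + b.(0 | 0)) :: ··b··> m5, ··b··> m6, ··b··> m7
  m2 = 0 | 0 | 0 | (0 + 0 + a.0) | (b.a.0 + b.(0 | 0)) :: ··a··> m5, ··b··> m8, ··b··> m9
  m3 = 0 | 0 | b.0 | (0 + 0 + a.0) | (0 | 0) :: ··a··> m6, ··b··> m8
  m4 = 0 | 0 | b.0 | (0 + 0 + a.0) | a.0 :: ··a··> m10, ··a··> m7, ··b··> m9
  m5 = 0 | 0 | 0 | 0 | (b.a.0 + b.(0 | 0)) :: ··b··> m11, ··b··> m12
  m6 = 0 | 0 | b.0 | 0 | (0 | 0) :: ··b··> m11
  m7 = 0 | 0 | b.0 | 0 | a.0 :: ··a··> m13, ··b··> m12
  m8 = 0 | 0 | 0 | (0 + 0 + a.0) | (0 | 0) :: ··a··> m11
  m9 = 0 | 0 | 0 | (0 + 0 + a.0) | a.0 :: ··a··> m12, ··a··> m14
  m10 = 0 | 0 | b.0 | (0 + 0 + a.0) | 0 :: ··a··> m13, ··b··> m14
  m11 = 0 | 0 | 0 | 0 | (0 | 0) :: ·
  m12 = 0 | 0 | 0 | 0 | a.0 :: ··a··> m15
  m13 = 0 | 0 | b.0 | 0 | 0 :: ··b··> m15
  m14 = 0 | 0 | 0 | (0 + 0 + a.0) | 0 :: ··a··> m15
  m15 = 0 | 0 | 0 | 0 | 0 :: ·
Reachable graph of Q (16 states):
  n0 = 0 | 0 | b.0 | (0 + 0 + a.0) | (b.a.0 + b.(0 | 0 + 0)) :: ··a··> n1, ··b··> n2, ··b··> n3, ··b··> n4
  n1 = 0 | 0 | b.0 | 0 | (b.a.0 + b.(0 | 0 + 0)) :: ··b··> n5, ··b··> n6, ··b··> n7
  n2 = 0 | 0 | 0 | (0 + 0 + a.0) | (b.a.0 + b.(0 | 0 + 0)) :: ··a··> n5, ··b··> n8, ··b··> n9
  n3 = 0 | 0 | b.0 | (0 + 0 + a.0) | (0 | 0 + 0) :: ··a··> n6, ··b··> n8
  n4 = 0 | 0 | b.0 | (0 + 0 + a.0) | a.0 :: ··a··> n10, ··a··> n7, ··b··> n9
  n5 = 0 | 0 | 0 | 0 | (b.a.0 + b.(0 | 0 + 0)) :: ··b··> n11, ··b··> n12
  n6 = 0 | 0 | b.0 | 0 | (0 | 0 + 0) :: ··b··> n11
  n7 = 0 | 0 | b.0 | 0 | a.0 :: ··a··> n13, ··b··> n12
  n8 = 0 | 0 | 0 | (0 + 0 + a.0) | (0 | 0 + 0) :: ··a··> n11
  n9 = 0 | 0 | 0 | (0 + 0 + a.0) | a.0 :: ··a··> n12, ··a··> n14
  n10 = 0 | 0 | b.0 | (0 + 0 + a.0) | 0 :: ··a··> n13, ··b··> n14
  n11 = 0 | 0 | 0 | 0 | (0 | 0 + 0) :: ·
  n12 = 0 | 0 | 0 | 0 | a.0 :: ··a··> n15
  n13 = 0 | 0 | b.0 | 0 | 0 :: ··b··> n15
  n14 = 0 | 0 | 0 | (0 + 0 + a.0) | 0 :: ··a··> n15
  n15 = 0 | 0 | 0 | 0 | 0 :: ·
Bisimilarity quotient blocks:
  B0 = {m0, n0}
  B1 = {m10, m3, m7, n10, n3, n7}
  B2 = {m12, m14, m8, n12, n14, n8}
  B3 = {m11, m15, n11, n15}
  B4 = {m13, m6, n13, n6}
  B5 = {m4, n4}
  B6 = {m9, n9}
  B7 = {m2, n2}
  B8 = {m5, n5}
  B9 = {m1, n1}
m0 ∈ B0, n0 ∈ B0 → same block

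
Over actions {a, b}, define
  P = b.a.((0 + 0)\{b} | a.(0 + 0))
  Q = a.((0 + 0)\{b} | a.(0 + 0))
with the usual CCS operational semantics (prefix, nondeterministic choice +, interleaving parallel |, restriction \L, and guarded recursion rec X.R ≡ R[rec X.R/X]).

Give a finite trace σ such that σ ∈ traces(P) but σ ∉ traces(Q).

Reachable graph of P (4 states):
  u0 = b.a.((0 + 0)\{b} | a.(0 + 0)) :: --b--▸ u1
  u1 = a.((0 + 0)\{b} | a.(0 + 0)) :: --a--▸ u2
  u2 = (0 + 0)\{b} | a.(0 + 0) :: --a--▸ u3
  u3 = (0 + 0)\{b} | (0 + 0) :: stopped
Reachable graph of Q (3 states):
  v0 = a.((0 + 0)\{b} | a.(0 + 0)) :: --a--▸ v1
  v1 = (0 + 0)\{b} | a.(0 + 0) :: --a--▸ v2
  v2 = (0 + 0)\{b} | (0 + 0) :: stopped
Executing b from P (initial set {u0}):
  step 1 (b): {u1}
  — P admits the full trace.
Executing b from Q (initial set {v0}):
  step 1 (b): no successor for Q

b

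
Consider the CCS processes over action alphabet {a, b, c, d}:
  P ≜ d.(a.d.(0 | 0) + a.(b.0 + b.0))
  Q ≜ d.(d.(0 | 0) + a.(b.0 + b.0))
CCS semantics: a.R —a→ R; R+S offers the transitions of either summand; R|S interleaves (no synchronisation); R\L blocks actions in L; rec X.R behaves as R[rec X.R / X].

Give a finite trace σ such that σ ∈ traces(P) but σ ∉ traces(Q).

P's transition system — 6 states:
  s0 = d.(a.d.(0 | 0) + a.(b.0 + b.0)) | -d-> s1
  s1 = a.d.(0 | 0) + a.(b.0 + b.0) | -a-> s2, -a-> s3
  s2 = b.0 + b.0 | -b-> s4
  s3 = d.(0 | 0) | -d-> s5
  s4 = 0 | (no moves)
  s5 = 0 | 0 | (no moves)
Q's transition system — 5 states:
  t0 = d.(d.(0 | 0) + a.(b.0 + b.0)) | -d-> t1
  t1 = d.(0 | 0) + a.(b.0 + b.0) | -a-> t2, -d-> t3
  t2 = b.0 + b.0 | -b-> t4
  t3 = 0 | 0 | (no moves)
  t4 = 0 | (no moves)
Executing dad from P (initial set {s0}):
  step 1 (d): {s1}
  step 2 (a): {s2, s3}
  step 3 (d): {s5}
  — P admits the full trace.
Executing dad from Q (initial set {t0}):
  step 1 (d): {t1}
  step 2 (a): {t2}
  step 3 (d): ∅  — Q cannot continue

dad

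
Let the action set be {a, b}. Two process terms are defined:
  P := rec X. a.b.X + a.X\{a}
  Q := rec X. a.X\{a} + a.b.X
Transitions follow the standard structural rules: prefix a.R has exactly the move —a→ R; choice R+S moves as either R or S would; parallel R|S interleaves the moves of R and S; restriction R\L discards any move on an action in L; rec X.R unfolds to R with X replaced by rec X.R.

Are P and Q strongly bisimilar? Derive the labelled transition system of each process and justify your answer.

P ~ Q

LTS(P): 3 reachable states
  s0 = rec X. a.b.X + a.X\{a} :: ··a··> s1, ··a··> s2
  s1 = (rec X. a.b.X + a.X\{a})\{a} :: (no moves)
  s2 = b.(rec X. a.b.X + a.X\{a}) :: ··b··> s0
LTS(Q): 3 reachable states
  t0 = rec X. a.X\{a} + a.b.X :: ··a··> t1, ··a··> t2
  t1 = (rec X. a.X\{a} + a.b.X)\{a} :: (no moves)
  t2 = b.(rec X. a.X\{a} + a.b.X) :: ··b··> t0
Partition-refinement fixed point:
  B0 = {s0, t0}
  B1 = {s1, t1}
  B2 = {s2, t2}
s0 ∈ B0, t0 ∈ B0 → same block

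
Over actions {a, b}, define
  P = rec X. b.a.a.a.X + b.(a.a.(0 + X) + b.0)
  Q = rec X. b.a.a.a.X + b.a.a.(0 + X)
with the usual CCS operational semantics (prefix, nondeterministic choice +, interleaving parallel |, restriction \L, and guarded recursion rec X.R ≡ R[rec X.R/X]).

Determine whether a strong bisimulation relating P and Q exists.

P ≁ Q

P's transition system — 8 states:
  m0 = rec X. b.a.a.a.X + b.(a.a.(0 + X) + b.0) → -b-> m1, -b-> m2
  m1 = a.a.(0 + (rec X. b.a.a.a.X + b.(a.a.(0 + X) + b.0))) + b.0 → -a-> m3, -b-> m4
  m2 = a.a.a.(rec X. b.a.a.a.X + b.(a.a.(0 + X) + b.0)) → -a-> m5
  m3 = a.(0 + (rec X. b.a.a.a.X + b.(a.a.(0 + X) + b.0))) → -a-> m6
  m4 = 0 → ∅
  m5 = a.a.(rec X. b.a.a.a.X + b.(a.a.(0 + X) + b.0)) → -a-> m7
  m6 = 0 + (rec X. b.a.a.a.X + b.(a.a.(0 + X) + b.0)) → -b-> m1, -b-> m2
  m7 = a.(rec X. b.a.a.a.X + b.(a.a.(0 + X) + b.0)) → -a-> m0
Q's transition system — 7 states:
  n0 = rec X. b.a.a.a.X + b.a.a.(0 + X) → -b-> n1, -b-> n2
  n1 = a.a.(0 + (rec X. b.a.a.a.X + b.a.a.(0 + X))) → -a-> n3
  n2 = a.a.a.(rec X. b.a.a.a.X + b.a.a.(0 + X)) → -a-> n4
  n3 = a.(0 + (rec X. b.a.a.a.X + b.a.a.(0 + X))) → -a-> n5
  n4 = a.a.(rec X. b.a.a.a.X + b.a.a.(0 + X)) → -a-> n6
  n5 = 0 + (rec X. b.a.a.a.X + b.a.a.(0 + X)) → -b-> n1, -b-> n2
  n6 = a.(rec X. b.a.a.a.X + b.a.a.(0 + X)) → -a-> n0
Partition-refinement fixed point:
  B0 = {m0, m6}
  B1 = {m1}
  B2 = {m3, m7}
  B3 = {m2}
  B4 = {m5}
  B5 = {m4}
  B6 = {n0, n5}
  B7 = {n2}
  B8 = {n1, n4}
  B9 = {n3, n6}
m0 ∈ B0, n0 ∈ B6 → different blocks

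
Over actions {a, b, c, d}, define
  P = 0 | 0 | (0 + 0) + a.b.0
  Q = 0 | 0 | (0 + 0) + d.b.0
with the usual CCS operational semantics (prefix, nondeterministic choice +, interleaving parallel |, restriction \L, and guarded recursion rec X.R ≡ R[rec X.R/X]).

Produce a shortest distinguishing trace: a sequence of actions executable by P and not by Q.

a

LTS(P): 3 reachable states
  p0 = 0 | 0 | (0 + 0) + a.b.0 has moves ··a··> p1
  p1 = b.0 has moves ··b··> p2
  p2 = 0 has moves ∅
LTS(Q): 3 reachable states
  q0 = 0 | 0 | (0 + 0) + d.b.0 has moves ··d··> q1
  q1 = b.0 has moves ··b··> q2
  q2 = 0 has moves ∅
Run σ = ⟨a⟩ on P: start {p0}
  [1] a ⇒ {p1}
  ✓ P
Run σ = ⟨a⟩ on Q: start {q0}
  [1] a ⇒ no successor for Q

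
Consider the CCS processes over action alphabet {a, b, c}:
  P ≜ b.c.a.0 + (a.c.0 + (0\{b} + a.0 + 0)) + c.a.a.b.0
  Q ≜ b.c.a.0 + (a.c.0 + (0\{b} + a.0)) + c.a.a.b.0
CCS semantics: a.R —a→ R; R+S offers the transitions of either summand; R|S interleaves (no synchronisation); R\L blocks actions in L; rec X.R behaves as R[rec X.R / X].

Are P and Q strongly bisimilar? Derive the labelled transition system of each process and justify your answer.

P ~ Q

LTS(P): 8 reachable states
  u0 = b.c.a.0 + (a.c.0 + (0\{b} + a.0 + 0)) + c.a.a.b.0 ⊢ —a→ u1, —a→ u2, —b→ u3, —c→ u4
  u1 = 0 ⊢ ·
  u2 = c.0 ⊢ —c→ u1
  u3 = c.a.0 ⊢ —c→ u5
  u4 = a.a.b.0 ⊢ —a→ u6
  u5 = a.0 ⊢ —a→ u1
  u6 = a.b.0 ⊢ —a→ u7
  u7 = b.0 ⊢ —b→ u1
LTS(Q): 8 reachable states
  v0 = b.c.a.0 + (a.c.0 + (0\{b} + a.0)) + c.a.a.b.0 ⊢ —a→ v1, —a→ v2, —b→ v3, —c→ v4
  v1 = 0 ⊢ ·
  v2 = c.0 ⊢ —c→ v1
  v3 = c.a.0 ⊢ —c→ v5
  v4 = a.a.b.0 ⊢ —a→ v6
  v5 = a.0 ⊢ —a→ v1
  v6 = a.b.0 ⊢ —a→ v7
  v7 = b.0 ⊢ —b→ v1
Bisimilarity quotient blocks:
  B0 = {u0, v0}
  B1 = {u3, v3}
  B2 = {u5, v5}
  B3 = {u1, v1}
  B4 = {u4, v4}
  B5 = {u6, v6}
  B6 = {u7, v7}
  B7 = {u2, v2}
u0 ∈ B0, v0 ∈ B0 → same block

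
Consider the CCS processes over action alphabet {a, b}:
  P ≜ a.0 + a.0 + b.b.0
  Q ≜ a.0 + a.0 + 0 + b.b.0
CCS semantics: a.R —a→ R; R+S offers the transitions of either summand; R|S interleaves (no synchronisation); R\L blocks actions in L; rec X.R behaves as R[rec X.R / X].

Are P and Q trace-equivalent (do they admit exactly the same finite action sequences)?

traces(P) = traces(Q)

P's transition system — 3 states:
  s0 = a.0 + a.0 + b.b.0 :: -a-> s1, -b-> s2
  s1 = 0 :: stopped
  s2 = b.0 :: -b-> s1
Q's transition system — 3 states:
  t0 = a.0 + a.0 + 0 + b.b.0 :: -a-> t1, -b-> t2
  t1 = 0 :: stopped
  t2 = b.0 :: -b-> t1
Partition-refinement fixed point:
  B0 = {s0, t0}
  B1 = {s1, t1}
  B2 = {s2, t2}
s0 ∈ B0, t0 ∈ B0 → same block
Bisimilar ⇒ trace-equivalent.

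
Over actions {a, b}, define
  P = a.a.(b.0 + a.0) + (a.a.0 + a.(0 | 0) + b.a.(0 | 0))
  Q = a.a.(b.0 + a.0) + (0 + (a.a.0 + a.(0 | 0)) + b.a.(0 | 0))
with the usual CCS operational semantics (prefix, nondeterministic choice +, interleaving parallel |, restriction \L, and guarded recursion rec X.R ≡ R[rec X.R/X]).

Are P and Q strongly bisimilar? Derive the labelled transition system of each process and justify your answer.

LTS(P): 7 reachable states
  s0 = a.a.(b.0 + a.0) + (a.a.0 + a.(0 | 0) + b.a.(0 | 0)) → —a→ s1, —a→ s2, —a→ s3, —b→ s4
  s1 = 0 | 0 → ·
  s2 = a.(b.0 + a.0) → —a→ s5
  s3 = a.0 → —a→ s6
  s4 = a.(0 | 0) → —a→ s1
  s5 = b.0 + a.0 → —a→ s6, —b→ s6
  s6 = 0 → ·
LTS(Q): 7 reachable states
  t0 = a.a.(b.0 + a.0) + (0 + (a.a.0 + a.(0 | 0)) + b.a.(0 | 0)) → —a→ t1, —a→ t2, —a→ t3, —b→ t4
  t1 = 0 | 0 → ·
  t2 = a.(b.0 + a.0) → —a→ t5
  t3 = a.0 → —a→ t6
  t4 = a.(0 | 0) → —a→ t1
  t5 = b.0 + a.0 → —a→ t6, —b→ t6
  t6 = 0 → ·
Coarsest stable partition (strong bisimilarity classes):
  B0 = {s0, t0}
  B1 = {s1, s6, t1, t6}
  B2 = {s2, t2}
  B3 = {s5, t5}
  B4 = {s3, s4, t3, t4}
s0 ∈ B0, t0 ∈ B0 → same block

bisimilar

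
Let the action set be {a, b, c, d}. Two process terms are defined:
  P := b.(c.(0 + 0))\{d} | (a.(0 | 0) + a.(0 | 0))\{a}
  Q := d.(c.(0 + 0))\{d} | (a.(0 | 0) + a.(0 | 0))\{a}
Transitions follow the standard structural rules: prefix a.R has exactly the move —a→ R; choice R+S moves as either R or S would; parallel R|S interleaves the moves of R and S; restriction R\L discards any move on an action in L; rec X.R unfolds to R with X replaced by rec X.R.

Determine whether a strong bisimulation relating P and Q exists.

Reachable graph of P (3 states):
  m0 = b.(c.(0 + 0))\{d} | (a.(0 | 0) + a.(0 | 0))\{a} → -b-> m1
  m1 = (c.(0 + 0))\{d} | (a.(0 | 0) + a.(0 | 0))\{a} → -c-> m2
  m2 = (0 + 0)\{d} | (a.(0 | 0) + a.(0 | 0))\{a} → ∅
Reachable graph of Q (3 states):
  n0 = d.(c.(0 + 0))\{d} | (a.(0 | 0) + a.(0 | 0))\{a} → -d-> n1
  n1 = (c.(0 + 0))\{d} | (a.(0 | 0) + a.(0 | 0))\{a} → -c-> n2
  n2 = (0 + 0)\{d} | (a.(0 | 0) + a.(0 | 0))\{a} → ∅
Bisimilarity quotient blocks:
  B0 = {m0}
  B1 = {m1, n1}
  B2 = {m2, n2}
  B3 = {n0}
m0 ∈ B0, n0 ∈ B3 → different blocks

P ≁ Q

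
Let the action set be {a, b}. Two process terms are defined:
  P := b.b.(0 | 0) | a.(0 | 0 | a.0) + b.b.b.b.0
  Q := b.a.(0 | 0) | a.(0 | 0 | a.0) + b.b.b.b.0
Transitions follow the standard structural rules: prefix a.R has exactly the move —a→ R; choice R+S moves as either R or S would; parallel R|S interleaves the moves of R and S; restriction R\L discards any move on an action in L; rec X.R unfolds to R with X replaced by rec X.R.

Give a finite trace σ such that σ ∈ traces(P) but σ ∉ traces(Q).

abb

LTS(P): 13 reachable states
  u0 = b.b.(0 | 0) | a.(0 | 0 | a.0) + b.b.b.b.0 ⊢ ··a··> u1, ··b··> u2, ··b··> u3
  u1 = b.b.(0 | 0) | (0 | 0 | a.0) ⊢ ··a··> u4, ··b··> u5
  u2 = b.(0 | 0) | a.(0 | 0 | a.0) ⊢ ··a··> u5, ··b··> u6
  u3 = b.b.b.0 ⊢ ··b··> u7
  u4 = b.b.(0 | 0) | (0 | 0 | 0) ⊢ ··b··> u8
  u5 = b.(0 | 0) | (0 | 0 | a.0) ⊢ ··a··> u8, ··b··> u9
  u6 = 0 | 0 | a.(0 | 0 | a.0) ⊢ ··a··> u9
  u7 = b.b.0 ⊢ ··b··> u10
  u8 = b.(0 | 0) | (0 | 0 | 0) ⊢ ··b··> u11
  u9 = 0 | 0 | (0 | 0 | a.0) ⊢ ··a··> u11
  u10 = b.0 ⊢ ··b··> u12
  u11 = 0 | 0 | (0 | 0 | 0) ⊢ stopped
  u12 = 0 ⊢ stopped
LTS(Q): 13 reachable states
  v0 = b.a.(0 | 0) | a.(0 | 0 | a.0) + b.b.b.b.0 ⊢ ··a··> v1, ··b··> v2, ··b··> v3
  v1 = b.a.(0 | 0) | (0 | 0 | a.0) ⊢ ··a··> v4, ··b··> v5
  v2 = a.(0 | 0) | a.(0 | 0 | a.0) ⊢ ··a··> v5, ··a··> v6
  v3 = b.b.b.0 ⊢ ··b··> v7
  v4 = b.a.(0 | 0) | (0 | 0 | 0) ⊢ ··b··> v8
  v5 = a.(0 | 0) | (0 | 0 | a.0) ⊢ ··a··> v8, ··a··> v9
  v6 = 0 | 0 | a.(0 | 0 | a.0) ⊢ ··a··> v9
  v7 = b.b.0 ⊢ ··b··> v10
  v8 = a.(0 | 0) | (0 | 0 | 0) ⊢ ··a··> v11
  v9 = 0 | 0 | (0 | 0 | a.0) ⊢ ··a··> v11
  v10 = b.0 ⊢ ··b··> v12
  v11 = 0 | 0 | (0 | 0 | 0) ⊢ stopped
  v12 = 0 ⊢ stopped
Trace ⟨abb⟩ through P, begin at {u0}:
  step 1 (a): {u1}
  step 2 (b): {u5}
  step 3 (b): {u9}
  ✓ P
Trace ⟨abb⟩ through Q, begin at {v0}:
  step 1 (a): {v1}
  step 2 (b): {v5}
  step 3 (b): ∅ (Q stuck)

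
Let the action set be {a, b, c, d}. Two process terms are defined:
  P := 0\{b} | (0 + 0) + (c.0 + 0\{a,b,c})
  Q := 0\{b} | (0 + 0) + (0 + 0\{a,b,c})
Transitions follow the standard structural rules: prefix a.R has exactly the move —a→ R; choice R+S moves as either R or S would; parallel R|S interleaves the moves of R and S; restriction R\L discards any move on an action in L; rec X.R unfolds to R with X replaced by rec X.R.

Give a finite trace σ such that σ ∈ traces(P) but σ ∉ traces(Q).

P's transition system — 2 states:
  m0 = 0\{b} | (0 + 0) + (c.0 + 0\{a,b,c}) has moves --c--▸ m1
  m1 = 0 has moves stopped
Q's transition system — 1 states:
  n0 = 0\{b} | (0 + 0) + (0 + 0\{a,b,c}) has moves stopped
Trace ⟨c⟩ through P, begin at {m0}:
  step 1 (c): {m1}
  P completes σ.
Trace ⟨c⟩ through Q, begin at {n0}:
  step 1 (c): ∅  — Q cannot continue

c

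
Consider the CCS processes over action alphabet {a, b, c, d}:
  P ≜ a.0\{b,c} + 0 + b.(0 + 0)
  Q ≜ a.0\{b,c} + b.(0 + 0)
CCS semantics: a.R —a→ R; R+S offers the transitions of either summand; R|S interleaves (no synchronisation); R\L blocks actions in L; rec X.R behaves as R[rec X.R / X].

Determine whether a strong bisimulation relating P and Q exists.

YES

P's transition system — 3 states:
  m0 = a.0\{b,c} + 0 + b.(0 + 0) | ··a··> m1, ··b··> m2
  m1 = 0\{b,c} | (no moves)
  m2 = 0 + 0 | (no moves)
Q's transition system — 3 states:
  n0 = a.0\{b,c} + b.(0 + 0) | ··a··> n1, ··b··> n2
  n1 = 0\{b,c} | (no moves)
  n2 = 0 + 0 | (no moves)
Partition-refinement fixed point:
  B0 = {m0, n0}
  B1 = {m1, m2, n1, n2}
m0 ∈ B0, n0 ∈ B0 → same block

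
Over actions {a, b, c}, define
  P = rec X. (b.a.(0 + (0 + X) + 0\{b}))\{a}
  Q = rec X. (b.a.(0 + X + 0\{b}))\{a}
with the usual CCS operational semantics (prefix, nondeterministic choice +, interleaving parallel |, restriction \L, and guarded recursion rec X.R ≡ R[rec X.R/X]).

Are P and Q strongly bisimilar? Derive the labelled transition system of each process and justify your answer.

Reachable graph of P (2 states):
  m0 = rec X. (b.a.(0 + (0 + X) + 0\{b}))\{a} ⊢ —b→ m1
  m1 = (a.(0 + (0 + (rec X. (b.a.(0 + (0 + X) + 0\{b}))\{a})) + 0\{b}))\{a} ⊢ stopped
Reachable graph of Q (2 states):
  n0 = rec X. (b.a.(0 + X + 0\{b}))\{a} ⊢ —b→ n1
  n1 = (a.(0 + (rec X. (b.a.(0 + X + 0\{b}))\{a}) + 0\{b}))\{a} ⊢ stopped
Partition-refinement fixed point:
  B0 = {m0, n0}
  B1 = {m1, n1}
m0 ∈ B0, n0 ∈ B0 → same block

P ~ Q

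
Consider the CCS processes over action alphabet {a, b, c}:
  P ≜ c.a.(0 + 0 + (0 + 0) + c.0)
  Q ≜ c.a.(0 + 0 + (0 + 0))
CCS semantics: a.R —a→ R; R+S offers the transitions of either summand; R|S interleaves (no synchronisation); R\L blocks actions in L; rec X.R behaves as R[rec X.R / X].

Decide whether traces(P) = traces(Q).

traces(P) ≠ traces(Q) — witness ⟨cac⟩

P's transition system — 4 states:
  p0 = c.a.(0 + 0 + (0 + 0) + c.0) ⊢ —c→ p1
  p1 = a.(0 + 0 + (0 + 0) + c.0) ⊢ —a→ p2
  p2 = 0 + 0 + (0 + 0) + c.0 ⊢ —c→ p3
  p3 = 0 ⊢ ∅
Q's transition system — 3 states:
  q0 = c.a.(0 + 0 + (0 + 0)) ⊢ —c→ q1
  q1 = a.(0 + 0 + (0 + 0)) ⊢ —a→ q2
  q2 = 0 + 0 + (0 + 0) ⊢ ∅
Trace ⟨cac⟩ through P, begin at {p0}:
  [1] c ⇒ {p1}
  [2] a ⇒ {p2}
  [3] c ⇒ {p3}
  P completes σ.
Trace ⟨cac⟩ through Q, begin at {q0}:
  [1] c ⇒ {q1}
  [2] a ⇒ {q2}
  [3] c ⇒ no successor for Q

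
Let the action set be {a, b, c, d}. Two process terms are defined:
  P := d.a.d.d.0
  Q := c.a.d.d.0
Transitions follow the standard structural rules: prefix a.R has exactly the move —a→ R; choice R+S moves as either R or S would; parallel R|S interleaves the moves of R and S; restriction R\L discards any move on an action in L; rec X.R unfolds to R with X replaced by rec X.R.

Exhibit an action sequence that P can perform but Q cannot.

d

Reachable graph of P (5 states):
  u0 = d.a.d.d.0 → =d=> u1
  u1 = a.d.d.0 → =a=> u2
  u2 = d.d.0 → =d=> u3
  u3 = d.0 → =d=> u4
  u4 = 0 → stopped
Reachable graph of Q (5 states):
  v0 = c.a.d.d.0 → =c=> v1
  v1 = a.d.d.0 → =a=> v2
  v2 = d.d.0 → =d=> v3
  v3 = d.0 → =d=> v4
  v4 = 0 → stopped
Trace ⟨d⟩ through P, begin at {u0}:
  [1] d ⇒ {u1}
  P completes σ.
Trace ⟨d⟩ through Q, begin at {v0}:
  [1] d ⇒ ∅  — Q cannot continue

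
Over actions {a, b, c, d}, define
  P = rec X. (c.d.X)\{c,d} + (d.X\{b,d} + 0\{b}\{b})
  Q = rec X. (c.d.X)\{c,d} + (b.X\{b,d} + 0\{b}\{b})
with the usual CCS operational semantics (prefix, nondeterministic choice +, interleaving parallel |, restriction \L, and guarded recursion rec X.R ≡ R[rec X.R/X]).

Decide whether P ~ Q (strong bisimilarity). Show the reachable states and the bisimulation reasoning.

NO

P's transition system — 2 states:
  p0 = rec X. (c.d.X)\{c,d} + (d.X\{b,d} + 0\{b}\{b}) :: =d=> p1
  p1 = (rec X. (c.d.X)\{c,d} + (d.X\{b,d} + 0\{b}\{b}))\{b,d} :: ·
Q's transition system — 2 states:
  q0 = rec X. (c.d.X)\{c,d} + (b.X\{b,d} + 0\{b}\{b}) :: =b=> q1
  q1 = (rec X. (c.d.X)\{c,d} + (b.X\{b,d} + 0\{b}\{b}))\{b,d} :: ·
Partition-refinement fixed point:
  B0 = {p0}
  B1 = {p1, q1}
  B2 = {q0}
p0 ∈ B0, q0 ∈ B2 → different blocks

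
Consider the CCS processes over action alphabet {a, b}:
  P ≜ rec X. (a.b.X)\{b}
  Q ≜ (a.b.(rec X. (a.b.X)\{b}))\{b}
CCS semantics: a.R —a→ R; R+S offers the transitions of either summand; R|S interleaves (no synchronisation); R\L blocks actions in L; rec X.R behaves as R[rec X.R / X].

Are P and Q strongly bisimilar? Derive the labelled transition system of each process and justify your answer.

bisimilar

P's transition system — 2 states:
  u0 = rec X. (a.b.X)\{b} | -a-> u1
  u1 = (b.(rec X. (a.b.X)\{b}))\{b} | deadlocked
Q's transition system — 2 states:
  v0 = (a.b.(rec X. (a.b.X)\{b}))\{b} | -a-> v1
  v1 = (b.(rec X. (a.b.X)\{b}))\{b} | deadlocked
Coarsest stable partition (strong bisimilarity classes):
  B0 = {u0, v0}
  B1 = {u1, v1}
u0 ∈ B0, v0 ∈ B0 → same block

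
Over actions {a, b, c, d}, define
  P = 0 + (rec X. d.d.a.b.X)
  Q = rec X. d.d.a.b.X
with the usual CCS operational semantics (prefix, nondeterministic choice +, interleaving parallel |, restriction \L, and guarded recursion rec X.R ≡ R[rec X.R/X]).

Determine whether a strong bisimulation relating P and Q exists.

P's transition system — 5 states:
  m0 = 0 + (rec X. d.d.a.b.X) :: —d→ m1
  m1 = d.a.b.(rec X. d.d.a.b.X) :: —d→ m2
  m2 = a.b.(rec X. d.d.a.b.X) :: —a→ m3
  m3 = b.(rec X. d.d.a.b.X) :: —b→ m4
  m4 = rec X. d.d.a.b.X :: —d→ m1
Q's transition system — 4 states:
  n0 = rec X. d.d.a.b.X :: —d→ n1
  n1 = d.a.b.(rec X. d.d.a.b.X) :: —d→ n2
  n2 = a.b.(rec X. d.d.a.b.X) :: —a→ n3
  n3 = b.(rec X. d.d.a.b.X) :: —b→ n0
Coarsest stable partition (strong bisimilarity classes):
  B0 = {m0, m4, n0}
  B1 = {m1, n1}
  B2 = {m2, n2}
  B3 = {m3, n3}
m0 ∈ B0, n0 ∈ B0 → same block

bisimilar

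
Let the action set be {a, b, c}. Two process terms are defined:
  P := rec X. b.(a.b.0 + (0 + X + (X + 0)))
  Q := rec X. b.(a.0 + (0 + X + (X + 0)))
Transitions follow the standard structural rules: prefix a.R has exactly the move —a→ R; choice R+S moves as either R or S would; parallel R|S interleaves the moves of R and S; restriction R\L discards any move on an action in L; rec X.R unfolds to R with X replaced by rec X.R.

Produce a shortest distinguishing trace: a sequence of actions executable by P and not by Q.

bab

Reachable graph of P (4 states):
  u0 = rec X. b.(a.b.0 + (0 + X + (X + 0))) → -b-> u1
  u1 = a.b.0 + (0 + (rec X. b.(a.b.0 + (0 + X + (X + 0)))) + ((rec X. b.(a.b.0 + (0 + X + (X + 0)))) + 0)) → -a-> u2, -b-> u1
  u2 = b.0 → -b-> u3
  u3 = 0 → ·
Reachable graph of Q (3 states):
  v0 = rec X. b.(a.0 + (0 + X + (X + 0))) → -b-> v1
  v1 = a.0 + (0 + (rec X. b.(a.0 + (0 + X + (X + 0)))) + ((rec X. b.(a.0 + (0 + X + (X + 0)))) + 0)) → -a-> v2, -b-> v1
  v2 = 0 → ·
Trace ⟨bab⟩ through P, begin at {u0}:
  step 1 (b): {u1}
  step 2 (a): {u2}
  step 3 (b): {u3}
  P completes σ.
Trace ⟨bab⟩ through Q, begin at {v0}:
  step 1 (b): {v1}
  step 2 (a): {v2}
  step 3 (b): no successor for Q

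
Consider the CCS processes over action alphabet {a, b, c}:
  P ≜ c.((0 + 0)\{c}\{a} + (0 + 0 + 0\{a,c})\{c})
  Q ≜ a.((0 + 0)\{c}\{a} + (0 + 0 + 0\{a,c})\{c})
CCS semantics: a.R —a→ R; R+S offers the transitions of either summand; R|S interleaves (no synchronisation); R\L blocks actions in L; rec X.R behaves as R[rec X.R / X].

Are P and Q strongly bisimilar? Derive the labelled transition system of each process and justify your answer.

P ≁ Q

Reachable graph of P (2 states):
  u0 = c.((0 + 0)\{c}\{a} + (0 + 0 + 0\{a,c})\{c}) | -c-> u1
  u1 = (0 + 0)\{c}\{a} + (0 + 0 + 0\{a,c})\{c} | (no moves)
Reachable graph of Q (2 states):
  v0 = a.((0 + 0)\{c}\{a} + (0 + 0 + 0\{a,c})\{c}) | -a-> v1
  v1 = (0 + 0)\{c}\{a} + (0 + 0 + 0\{a,c})\{c} | (no moves)
Bisimilarity quotient blocks:
  B0 = {u0}
  B1 = {u1, v1}
  B2 = {v0}
u0 ∈ B0, v0 ∈ B2 → different blocks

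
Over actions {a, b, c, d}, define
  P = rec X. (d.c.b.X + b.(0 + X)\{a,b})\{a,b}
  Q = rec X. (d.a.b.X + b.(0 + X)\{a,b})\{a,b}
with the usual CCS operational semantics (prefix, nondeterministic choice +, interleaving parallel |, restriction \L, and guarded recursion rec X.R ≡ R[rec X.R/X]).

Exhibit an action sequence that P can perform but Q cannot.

P's transition system — 3 states:
  u0 = rec X. (d.c.b.X + b.(0 + X)\{a,b})\{a,b} has moves —d→ u1
  u1 = (c.b.(rec X. (d.c.b.X + b.(0 + X)\{a,b})\{a,b}))\{a,b} has moves —c→ u2
  u2 = (b.(rec X. (d.c.b.X + b.(0 + X)\{a,b})\{a,b}))\{a,b} has moves ∅
Q's transition system — 2 states:
  v0 = rec X. (d.a.b.X + b.(0 + X)\{a,b})\{a,b} has moves —d→ v1
  v1 = (a.b.(rec X. (d.a.b.X + b.(0 + X)\{a,b})\{a,b}))\{a,b} has moves ∅
Executing dc from P (initial set {u0}):
  after d @ step 1: {u1}
  after c @ step 2: {u2}
  P completes σ.
Executing dc from Q (initial set {v0}):
  after d @ step 1: {v1}
  after c @ step 2: ∅ (Q stuck)

dc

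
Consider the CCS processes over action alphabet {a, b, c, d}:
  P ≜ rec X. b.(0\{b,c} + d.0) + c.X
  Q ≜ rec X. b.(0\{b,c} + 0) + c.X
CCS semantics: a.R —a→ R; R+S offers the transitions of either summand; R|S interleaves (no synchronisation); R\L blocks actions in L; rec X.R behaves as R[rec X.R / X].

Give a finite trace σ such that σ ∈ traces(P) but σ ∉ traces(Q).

P's transition system — 3 states:
  s0 = rec X. b.(0\{b,c} + d.0) + c.X ⊢ ··b··> s1, ··c··> s0
  s1 = 0\{b,c} + d.0 ⊢ ··d··> s2
  s2 = 0 ⊢ ∅
Q's transition system — 2 states:
  t0 = rec X. b.(0\{b,c} + 0) + c.X ⊢ ··b··> t1, ··c··> t0
  t1 = 0\{b,c} + 0 ⊢ ∅
Run σ = ⟨bd⟩ on P: start {s0}
  [1] b ⇒ {s1}
  [2] d ⇒ {s2}
  — P admits the full trace.
Run σ = ⟨bd⟩ on Q: start {t0}
  [1] b ⇒ {t1}
  [2] d ⇒ ∅ (Q stuck)

bd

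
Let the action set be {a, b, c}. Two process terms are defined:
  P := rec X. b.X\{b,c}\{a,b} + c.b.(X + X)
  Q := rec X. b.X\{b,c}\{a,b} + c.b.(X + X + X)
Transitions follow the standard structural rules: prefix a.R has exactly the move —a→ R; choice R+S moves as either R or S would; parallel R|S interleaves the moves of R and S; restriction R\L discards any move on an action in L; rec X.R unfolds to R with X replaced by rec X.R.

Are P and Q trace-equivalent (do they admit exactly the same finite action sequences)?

Reachable graph of P (4 states):
  m0 = rec X. b.X\{b,c}\{a,b} + c.b.(X + X) → —b→ m1, —c→ m2
  m1 = (rec X. b.X\{b,c}\{a,b} + c.b.(X + X))\{b,c}\{a,b} → (no moves)
  m2 = b.((rec X. b.X\{b,c}\{a,b} + c.b.(X + X)) + (rec X. b.X\{b,c}\{a,b} + c.b.(X + X))) → —b→ m3
  m3 = (rec X. b.X\{b,c}\{a,b} + c.b.(X + X)) + (rec X. b.X\{b,c}\{a,b} + c.b.(X + X)) → —b→ m1, —c→ m2
Reachable graph of Q (4 states):
  n0 = rec X. b.X\{b,c}\{a,b} + c.b.(X + X + X) → —b→ n1, —c→ n2
  n1 = (rec X. b.X\{b,c}\{a,b} + c.b.(X + X + X))\{b,c}\{a,b} → (no moves)
  n2 = b.((rec X. b.X\{b,c}\{a,b} + c.b.(X + X + X)) + (rec X. b.X\{b,c}\{a,b} + c.b.(X + X + X)) + (rec X. b.X\{b,c}\{a,b} + c.b.(X + X + X))) → —b→ n3
  n3 = (rec X. b.X\{b,c}\{a,b} + c.b.(X + X + X)) + (rec X. b.X\{b,c}\{a,b} + c.b.(X + X + X)) + (rec X. b.X\{b,c}\{a,b} + c.b.(X + X + X)) → —b→ n1, —c→ n2
Partition-refinement fixed point:
  B0 = {m0, m3, n0, n3}
  B1 = {m1, n1}
  B2 = {m2, n2}
m0 ∈ B0, n0 ∈ B0 → same block
Bisimilar ⇒ trace-equivalent.

traces(P) = traces(Q)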